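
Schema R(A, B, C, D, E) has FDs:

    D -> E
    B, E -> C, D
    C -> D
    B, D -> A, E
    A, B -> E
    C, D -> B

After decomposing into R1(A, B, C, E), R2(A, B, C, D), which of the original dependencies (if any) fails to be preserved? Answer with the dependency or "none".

Check D → E: no single fragment contains all of {D, E}, and the restricted closure of {D} across the fragments never reaches {E}.
B, E → C, D is preserved.
C → D is preserved.
B, D → A, E is preserved.
A, B → E is preserved.
C, D → B is preserved.

D -> E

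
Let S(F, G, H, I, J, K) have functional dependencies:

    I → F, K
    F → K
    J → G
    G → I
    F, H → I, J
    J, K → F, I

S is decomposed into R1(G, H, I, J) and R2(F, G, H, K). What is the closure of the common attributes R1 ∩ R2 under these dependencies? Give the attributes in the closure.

R1 ∩ R2 = {G, H}.
G → I applies, adding I
I → F, K applies, adding F, K
F, H → I, J applies, adding J
Closure: {F, G, H, I, J, K}.

F, G, H, I, J, K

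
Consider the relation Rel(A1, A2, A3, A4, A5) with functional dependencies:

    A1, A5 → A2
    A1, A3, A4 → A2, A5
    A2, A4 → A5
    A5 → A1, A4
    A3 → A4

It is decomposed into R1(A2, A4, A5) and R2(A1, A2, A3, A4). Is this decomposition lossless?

Yes

Common attributes: R1 ∩ R2 = {A2, A4}.
Closure of {A2, A4}: A2, A4 → A5 applies, adding A5; A5 → A1, A4 applies, adding A1. So (A2, A4)⁺ = {A1, A2, A4, A5}.
This closure contains every attribute of R1, so R1 ∩ R2 → R1. The join is lossless.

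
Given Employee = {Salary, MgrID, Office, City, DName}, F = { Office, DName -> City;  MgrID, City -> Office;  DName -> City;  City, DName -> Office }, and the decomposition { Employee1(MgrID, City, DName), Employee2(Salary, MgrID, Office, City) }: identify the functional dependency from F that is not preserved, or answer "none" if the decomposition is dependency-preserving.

Check City, DName → Office: no single fragment contains all of {Office, City, DName}, and the restricted closure of {City, DName} across the fragments never reaches {Office}.
Office, DName → City is preserved.
MgrID, City → Office is preserved.
DName → City is preserved.

City, DName -> Office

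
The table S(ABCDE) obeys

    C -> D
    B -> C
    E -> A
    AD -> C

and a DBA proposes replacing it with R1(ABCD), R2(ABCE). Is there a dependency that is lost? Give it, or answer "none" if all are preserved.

C → D lies within R1.
B → C lies within R1.
E → A lies within R2.
AD → C lies within R1.
Every dependency is enforceable on the fragments, so the decomposition is dependency-preserving.

none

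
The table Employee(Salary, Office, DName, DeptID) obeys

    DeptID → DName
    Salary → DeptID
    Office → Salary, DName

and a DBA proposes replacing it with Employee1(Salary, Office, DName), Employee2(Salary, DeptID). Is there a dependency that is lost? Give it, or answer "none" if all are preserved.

DeptID → DName

Check DeptID → DName: no single fragment contains all of {DName, DeptID}, and the restricted closure of {DeptID} across the fragments never reaches {DName}.
Salary → DeptID is preserved.
Office → Salary, DName is preserved.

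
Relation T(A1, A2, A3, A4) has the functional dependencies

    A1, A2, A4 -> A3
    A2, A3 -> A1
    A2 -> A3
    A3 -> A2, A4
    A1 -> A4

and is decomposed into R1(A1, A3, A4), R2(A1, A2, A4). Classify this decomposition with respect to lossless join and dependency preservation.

Lossless test: (A1, A4)⁺ = {A1, A4}, which is a superkey of neither fragment — lossy.
Dependency preservation: the restricted closure of {A1, A2, A4} across the fragments never reaches {A3}, so A1, A2, A4 → A3 cannot be enforced without a join — not preserved.

lossy and not dependency-preserving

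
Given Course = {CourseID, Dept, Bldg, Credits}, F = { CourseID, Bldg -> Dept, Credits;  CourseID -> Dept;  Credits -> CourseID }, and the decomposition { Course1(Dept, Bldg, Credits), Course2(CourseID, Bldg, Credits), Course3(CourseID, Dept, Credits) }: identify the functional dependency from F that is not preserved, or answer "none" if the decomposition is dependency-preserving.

CourseID, Bldg → Dept, Credits: restricted closure across fragments reaches Dept, Credits.
CourseID → Dept lies within Course3.
Credits → CourseID lies within Course2.
Every dependency is enforceable on the fragments, so the decomposition is dependency-preserving.

none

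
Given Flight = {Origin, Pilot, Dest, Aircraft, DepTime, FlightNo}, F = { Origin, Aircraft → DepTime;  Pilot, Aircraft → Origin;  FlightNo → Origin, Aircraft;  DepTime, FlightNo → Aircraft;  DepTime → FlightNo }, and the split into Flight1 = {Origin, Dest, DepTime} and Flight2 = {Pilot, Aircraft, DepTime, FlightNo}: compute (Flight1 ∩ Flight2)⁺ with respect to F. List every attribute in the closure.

Flight1 ∩ Flight2 = {DepTime}.
DepTime → FlightNo applies, adding FlightNo
FlightNo → Origin, Aircraft applies, adding Origin, Aircraft
Closure: {Origin, Aircraft, DepTime, FlightNo}.

Origin, Aircraft, DepTime, FlightNo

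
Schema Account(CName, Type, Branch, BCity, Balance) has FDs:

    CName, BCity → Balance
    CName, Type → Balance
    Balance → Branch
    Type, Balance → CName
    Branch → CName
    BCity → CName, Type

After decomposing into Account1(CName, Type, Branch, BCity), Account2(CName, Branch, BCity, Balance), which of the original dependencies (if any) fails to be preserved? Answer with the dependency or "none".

Check CName, Type → Balance: no single fragment contains all of {CName, Type, Balance}, and the restricted closure of {CName, Type} across the fragments never reaches {Balance}.
CName, BCity → Balance is preserved.
Balance → Branch is preserved.
Type, Balance → CName is preserved.
Branch → CName is preserved.
BCity → CName, Type is preserved.

CName, Type → Balance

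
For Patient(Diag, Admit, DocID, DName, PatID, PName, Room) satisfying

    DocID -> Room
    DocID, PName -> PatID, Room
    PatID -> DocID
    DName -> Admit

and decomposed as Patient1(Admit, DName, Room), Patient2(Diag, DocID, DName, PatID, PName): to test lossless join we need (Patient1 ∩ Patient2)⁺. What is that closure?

Admit, DName

Patient1 ∩ Patient2 = {DName}.
DName → Admit applies, adding Admit
Closure: {Admit, DName}.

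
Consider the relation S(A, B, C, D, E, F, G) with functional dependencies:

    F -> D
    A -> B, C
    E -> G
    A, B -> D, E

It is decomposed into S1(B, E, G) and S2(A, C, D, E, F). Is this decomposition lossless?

Common attributes: S1 ∩ S2 = {E}.
Closure of {E}: E → G applies, adding G. So (E)⁺ = {E, G}.
The closure contains neither all of S1 = {B, E, G} nor all of S2 = {A, C, D, E, F}, so the common attributes are not a superkey of either fragment. The join is lossy.

No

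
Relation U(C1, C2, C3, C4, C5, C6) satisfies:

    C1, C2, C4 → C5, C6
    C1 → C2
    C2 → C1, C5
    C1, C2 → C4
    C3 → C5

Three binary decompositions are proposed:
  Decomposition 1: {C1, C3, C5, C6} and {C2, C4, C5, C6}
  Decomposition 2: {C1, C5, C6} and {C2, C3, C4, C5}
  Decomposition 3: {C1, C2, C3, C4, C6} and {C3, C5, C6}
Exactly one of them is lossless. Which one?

Decomposition 3

Decomposition 1: common = {C5, C6}, closure = {C5, C6} → lossy.
Decomposition 2: common = {C5}, closure = {C5} → lossy.
Decomposition 3: common = {C3, C6}, closure = {C3, C5, C6} → lossless.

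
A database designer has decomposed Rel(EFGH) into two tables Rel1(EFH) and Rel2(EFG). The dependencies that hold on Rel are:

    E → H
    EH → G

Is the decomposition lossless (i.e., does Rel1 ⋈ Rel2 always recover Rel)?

Yes

Common attributes: Rel1 ∩ Rel2 = {EF}.
Closure of {EF}: E → H applies, adding H; EH → G applies, adding G. So (EF)⁺ = {EFGH}.
This closure contains every attribute of Rel1, so Rel1 ∩ Rel2 → Rel1. The join is lossless.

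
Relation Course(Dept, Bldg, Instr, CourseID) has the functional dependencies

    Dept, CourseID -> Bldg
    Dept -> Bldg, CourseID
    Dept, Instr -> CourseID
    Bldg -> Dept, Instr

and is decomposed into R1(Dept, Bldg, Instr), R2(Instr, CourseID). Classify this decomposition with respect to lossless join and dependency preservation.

Lossless test: (Instr)⁺ = {Instr}, which is a superkey of neither fragment — lossy.
Dependency preservation: the restricted closure of {Dept} across the fragments never reaches {Bldg, CourseID}, so Dept → Bldg, CourseID cannot be enforced without a join — not preserved.

lossy and not dependency-preserving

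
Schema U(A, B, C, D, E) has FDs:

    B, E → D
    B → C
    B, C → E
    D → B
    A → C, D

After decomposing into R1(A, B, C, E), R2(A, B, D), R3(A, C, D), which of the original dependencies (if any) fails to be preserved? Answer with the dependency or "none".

none

B, E → D: restricted closure across fragments reaches D.
B → C lies within R1.
B, C → E lies within R1.
D → B lies within R2.
A → C, D lies within R3.
Every dependency is enforceable on the fragments, so the decomposition is dependency-preserving.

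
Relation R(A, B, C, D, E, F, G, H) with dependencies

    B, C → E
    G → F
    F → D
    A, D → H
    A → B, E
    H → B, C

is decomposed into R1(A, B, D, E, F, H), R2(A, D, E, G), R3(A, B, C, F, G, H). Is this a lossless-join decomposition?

Chase test. Columns are A, B, C, D, E, F, G, H; row i has aⱼ where attribute j ∈ Ri, else bᵢⱼ.
Initial tableau (one row per fragment):
  row 1: a1 a2 b13 a4 a5 a6 b17 a8
  row 2: a1 b22 b23 a4 a5 b26 a7 b28
  row 3: a1 a2 a3 b34 b35 a6 a7 a8
Rows 2 and 3 agree on G; apply G→F and equate their F entries.
Rows 1 and 3 agree on F; apply F→D and equate their D entries.
Rows 1 and 2 agree on A, D; apply A, D→H and equate their H entries.
Rows 1 and 2 agree on A; apply A→B, E and equate their B, E entries.
Rows 1 and 3 agree on A; apply A→B, E and equate their B, E entries.
Rows 1 and 2 agree on H; apply H→B, C and equate their B, C entries.
Rows 1 and 3 agree on H; apply H→B, C and equate their B, C entries.
Row 2 is now all distinguished symbols — the join is lossless.

Yes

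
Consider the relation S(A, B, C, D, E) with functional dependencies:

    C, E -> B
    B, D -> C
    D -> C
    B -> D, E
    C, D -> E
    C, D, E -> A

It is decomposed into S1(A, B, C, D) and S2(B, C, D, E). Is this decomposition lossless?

Yes

Common attributes: S1 ∩ S2 = {B, C, D}.
Closure of {B, C, D}: B → D, E applies, adding E; C, D, E → A applies, adding A. So (B, C, D)⁺ = {A, B, C, D, E}.
This closure contains every attribute of S1, so S1 ∩ S2 → S1. The join is lossless.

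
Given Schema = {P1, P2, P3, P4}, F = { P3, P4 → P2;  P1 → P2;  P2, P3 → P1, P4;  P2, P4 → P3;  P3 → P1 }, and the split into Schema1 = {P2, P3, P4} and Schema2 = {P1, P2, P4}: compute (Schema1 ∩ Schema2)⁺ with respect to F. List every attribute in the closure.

Schema1 ∩ Schema2 = {P2, P4}.
P2, P4 → P3 applies, adding P3
P3 → P1 applies, adding P1
Closure: {P1, P2, P3, P4}.

P1, P2, P3, P4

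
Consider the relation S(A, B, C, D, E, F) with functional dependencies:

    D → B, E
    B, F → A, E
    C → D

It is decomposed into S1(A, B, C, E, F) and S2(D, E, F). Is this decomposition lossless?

No

Common attributes: S1 ∩ S2 = {E, F}.
No dependency enlarges {E, F}, so (E, F)⁺ = {E, F}.
The closure contains neither all of S1 = {A, B, C, E, F} nor all of S2 = {D, E, F}, so the common attributes are not a superkey of either fragment. The join is lossy.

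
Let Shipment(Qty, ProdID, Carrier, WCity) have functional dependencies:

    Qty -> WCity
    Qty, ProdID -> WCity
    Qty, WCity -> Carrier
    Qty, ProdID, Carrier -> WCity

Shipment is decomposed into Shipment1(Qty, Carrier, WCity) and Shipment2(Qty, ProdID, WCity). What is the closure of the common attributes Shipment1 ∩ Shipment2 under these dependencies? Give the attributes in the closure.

Qty, Carrier, WCity

Shipment1 ∩ Shipment2 = {Qty, WCity}.
Qty, WCity → Carrier applies, adding Carrier
Closure: {Qty, Carrier, WCity}.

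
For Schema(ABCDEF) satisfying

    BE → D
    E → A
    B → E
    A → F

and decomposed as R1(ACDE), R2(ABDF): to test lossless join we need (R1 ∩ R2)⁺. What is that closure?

R1 ∩ R2 = {AD}.
A → F applies, adding F
Closure: {ADF}.

ADF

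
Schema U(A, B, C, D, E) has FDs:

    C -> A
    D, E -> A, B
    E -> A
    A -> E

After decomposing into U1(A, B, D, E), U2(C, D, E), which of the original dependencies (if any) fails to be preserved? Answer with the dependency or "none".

C → A: restricted closure across fragments reaches A.
D, E → A, B lies within U1.
E → A lies within U1.
A → E lies within U1.
Every dependency is enforceable on the fragments, so the decomposition is dependency-preserving.

none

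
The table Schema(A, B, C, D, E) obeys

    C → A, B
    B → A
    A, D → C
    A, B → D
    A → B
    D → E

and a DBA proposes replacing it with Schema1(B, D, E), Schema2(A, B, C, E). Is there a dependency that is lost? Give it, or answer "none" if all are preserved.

C → A, B lies within Schema2.
B → A lies within Schema2.
A, D → C: restricted closure across fragments reaches C.
A, B → D: restricted closure across fragments reaches D.
A → B lies within Schema2.
D → E lies within Schema1.
Every dependency is enforceable on the fragments, so the decomposition is dependency-preserving.

none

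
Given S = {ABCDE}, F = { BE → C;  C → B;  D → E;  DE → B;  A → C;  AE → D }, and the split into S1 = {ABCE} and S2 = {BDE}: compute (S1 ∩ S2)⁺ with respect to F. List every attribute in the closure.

BCE

S1 ∩ S2 = {BE}.
BE → C applies, adding C
Closure: {BCE}.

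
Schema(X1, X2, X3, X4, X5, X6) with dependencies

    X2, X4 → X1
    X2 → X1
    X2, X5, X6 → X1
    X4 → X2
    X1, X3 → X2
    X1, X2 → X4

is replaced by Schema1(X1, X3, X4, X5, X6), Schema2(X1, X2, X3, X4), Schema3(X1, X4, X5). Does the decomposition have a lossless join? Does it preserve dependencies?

lossless and dependency-preserving

Lossless test (chase): Rows 1 and 2 agree on X4; apply X4→X2 and equate their X2 entries. Rows 1 and 3 agree on X4; apply X4→X2 and equate their X2 entries. Row 1 is now all distinguished symbols — the join is lossless.
Dependency preservation: X2, X5, X6 → X1 is not contained in any single fragment, but the restricted closure of its left-hand side across the fragments still reaches the right-hand side; the remaining FDs each lie inside some fragment. All dependencies are preserved.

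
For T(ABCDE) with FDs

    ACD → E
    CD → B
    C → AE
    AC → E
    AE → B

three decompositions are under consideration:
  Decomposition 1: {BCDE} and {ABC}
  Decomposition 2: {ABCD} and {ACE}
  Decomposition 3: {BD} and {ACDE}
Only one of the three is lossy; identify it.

Decomposition 3

Decomposition 1: common = {BC}, closure = {ABCE} → lossless.
Decomposition 2: common = {AC}, closure = {ABCE} → lossless.
Decomposition 3: common = {D}, closure = {D} → lossy.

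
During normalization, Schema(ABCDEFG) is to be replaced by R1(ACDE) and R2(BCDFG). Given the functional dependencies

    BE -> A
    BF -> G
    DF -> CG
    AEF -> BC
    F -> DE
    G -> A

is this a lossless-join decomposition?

No

Common attributes: R1 ∩ R2 = {CD}.
No dependency enlarges {CD}, so (CD)⁺ = {CD}.
The closure contains neither all of R1 = {ACDE} nor all of R2 = {BCDFG}, so the common attributes are not a superkey of either fragment. The join is lossy.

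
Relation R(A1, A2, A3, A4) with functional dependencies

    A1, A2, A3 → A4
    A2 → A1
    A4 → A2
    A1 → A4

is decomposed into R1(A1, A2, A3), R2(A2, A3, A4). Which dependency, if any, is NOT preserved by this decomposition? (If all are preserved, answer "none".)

A1, A2, A3 → A4: restricted closure across fragments reaches A4.
A2 → A1 lies within R1.
A4 → A2 lies within R2.
A1 → A4: restricted closure across fragments reaches A4.
Every dependency is enforceable on the fragments, so the decomposition is dependency-preserving.

none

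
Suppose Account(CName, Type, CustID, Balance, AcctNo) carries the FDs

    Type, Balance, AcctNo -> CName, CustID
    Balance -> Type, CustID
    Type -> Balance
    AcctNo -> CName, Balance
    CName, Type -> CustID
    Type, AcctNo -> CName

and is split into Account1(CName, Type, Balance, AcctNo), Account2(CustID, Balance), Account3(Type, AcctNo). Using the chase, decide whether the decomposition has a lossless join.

Chase test. Columns are CName, Type, CustID, Balance, AcctNo; row i has aⱼ where attribute j ∈ Accounti, else bᵢⱼ.
Initial tableau (one row per fragment):
  row 1: a1 a2 b13 a4 a5
  row 2: b21 b22 a3 a4 b25
  row 3: b31 a2 b33 b34 a5
Rows 1 and 2 agree on Balance; apply Balance→Type, CustID and equate their Type, CustID entries.
Rows 1 and 3 agree on Type; apply Type→Balance and equate their Balance entries.
Rows 1 and 3 agree on AcctNo; apply AcctNo→CName, Balance and equate their CName, Balance entries.
Rows 1 and 3 agree on CName, Type; apply CName, Type→CustID and equate their CustID entries.
Row 1 is now all distinguished symbols — the join is lossless.

Yes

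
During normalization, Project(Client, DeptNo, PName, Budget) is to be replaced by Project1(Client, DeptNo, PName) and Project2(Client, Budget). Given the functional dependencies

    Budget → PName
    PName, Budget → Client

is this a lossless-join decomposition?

No

Common attributes: Project1 ∩ Project2 = {Client}.
No dependency enlarges {Client}, so (Client)⁺ = {Client}.
The closure contains neither all of Project1 = {Client, DeptNo, PName} nor all of Project2 = {Client, Budget}, so the common attributes are not a superkey of either fragment. The join is lossy.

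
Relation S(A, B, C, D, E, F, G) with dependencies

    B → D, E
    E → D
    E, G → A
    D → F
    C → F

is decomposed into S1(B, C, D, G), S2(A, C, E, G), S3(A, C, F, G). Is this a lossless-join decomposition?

No

Chase test. Columns are A, B, C, D, E, F, G; row i has aⱼ where attribute j ∈ Si, else bᵢⱼ.
Initial tableau (one row per fragment):
  row 1: b11 a2 a3 a4 b15 b16 a7
  row 2: a1 b22 a3 b24 a5 b26 a7
  row 3: a1 b32 a3 b34 b35 a6 a7
Rows 1 and 2 agree on C; apply C→F and equate their F entries.
Rows 1 and 3 agree on C; apply C→F and equate their F entries.
No row becomes fully distinguished — the join is lossy.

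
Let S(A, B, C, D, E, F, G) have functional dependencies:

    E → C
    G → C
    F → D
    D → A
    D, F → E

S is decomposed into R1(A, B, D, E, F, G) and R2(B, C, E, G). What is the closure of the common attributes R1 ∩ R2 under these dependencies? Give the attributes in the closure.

R1 ∩ R2 = {B, E, G}.
E → C applies, adding C
Closure: {B, C, E, G}.

B, C, E, G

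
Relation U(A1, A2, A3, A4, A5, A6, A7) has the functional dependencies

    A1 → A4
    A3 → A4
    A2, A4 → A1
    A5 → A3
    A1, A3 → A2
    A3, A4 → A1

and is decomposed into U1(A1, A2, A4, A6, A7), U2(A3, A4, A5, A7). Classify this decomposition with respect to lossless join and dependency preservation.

lossy and not dependency-preserving

Lossless test: (A4, A7)⁺ = {A4, A7}, which is a superkey of neither fragment — lossy.
Dependency preservation: the restricted closure of {A1, A3} across the fragments never reaches {A2}, so A1, A3 → A2 cannot be enforced without a join — not preserved.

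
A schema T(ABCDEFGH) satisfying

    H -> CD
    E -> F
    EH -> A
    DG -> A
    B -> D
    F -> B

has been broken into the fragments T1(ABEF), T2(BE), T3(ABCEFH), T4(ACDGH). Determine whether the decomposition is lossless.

No

Chase test. Columns are ABCDEFGH; row i has aⱼ where attribute j ∈ Ti, else bᵢⱼ.
Initial tableau (one row per fragment):
  row 1: a1 a2 b13 b14 a5 a6 b17 b18
  row 2: b21 a2 b23 b24 a5 b26 b27 b28
  row 3: a1 a2 a3 b34 a5 a6 b37 a8
  row 4: a1 b42 a3 a4 b45 b46 a7 a8
Rows 3 and 4 agree on H; apply H→CD and equate their CD entries.
Rows 1 and 2 agree on E; apply E→F and equate their F entries.
Rows 1 and 2 agree on B; apply B→D and equate their D entries.
Rows 1 and 3 agree on B; apply B→D and equate their D entries.
No row becomes fully distinguished — the join is lossy.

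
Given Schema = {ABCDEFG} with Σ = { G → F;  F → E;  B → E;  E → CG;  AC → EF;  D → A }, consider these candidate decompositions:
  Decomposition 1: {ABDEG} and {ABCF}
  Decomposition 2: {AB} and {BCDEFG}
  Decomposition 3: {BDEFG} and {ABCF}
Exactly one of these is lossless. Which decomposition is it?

Decomposition 1

Decomposition 1: common = {AB}, closure = {ABCEFG} → lossless.
Decomposition 2: common = {B}, closure = {BCEFG} → lossy.
Decomposition 3: common = {BF}, closure = {BCEFG} → lossy.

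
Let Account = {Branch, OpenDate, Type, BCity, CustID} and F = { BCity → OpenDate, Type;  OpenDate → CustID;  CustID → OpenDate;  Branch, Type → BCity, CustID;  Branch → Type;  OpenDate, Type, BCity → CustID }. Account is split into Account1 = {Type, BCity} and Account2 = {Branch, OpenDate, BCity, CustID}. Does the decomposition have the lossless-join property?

Common attributes: Account1 ∩ Account2 = {BCity}.
Closure of {BCity}: BCity → OpenDate, Type applies, adding OpenDate, Type; OpenDate → CustID applies, adding CustID. So (BCity)⁺ = {OpenDate, Type, BCity, CustID}.
This closure contains every attribute of Account1, so Account1 ∩ Account2 → Account1. The join is lossless.

Yes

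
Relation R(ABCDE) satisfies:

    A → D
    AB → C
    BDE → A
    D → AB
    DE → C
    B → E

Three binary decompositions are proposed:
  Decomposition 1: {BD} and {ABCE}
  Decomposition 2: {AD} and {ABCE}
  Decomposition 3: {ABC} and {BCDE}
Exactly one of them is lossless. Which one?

Decomposition 2

Decomposition 1: common = {B}, closure = {BE} → lossy.
Decomposition 2: common = {A}, closure = {ABCDE} → lossless.
Decomposition 3: common = {BC}, closure = {BCE} → lossy.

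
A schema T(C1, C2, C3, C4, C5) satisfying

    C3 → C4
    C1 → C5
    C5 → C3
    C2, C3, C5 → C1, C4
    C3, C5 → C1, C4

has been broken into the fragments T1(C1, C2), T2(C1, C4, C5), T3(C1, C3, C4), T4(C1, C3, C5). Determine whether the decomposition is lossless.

Chase test. Columns are C1, C2, C3, C4, C5; row i has aⱼ where attribute j ∈ Ti, else bᵢⱼ.
Initial tableau (one row per fragment):
  row 1: a1 a2 b13 b14 b15
  row 2: a1 b22 b23 a4 a5
  row 3: a1 b32 a3 a4 b35
  row 4: a1 b42 a3 b44 a5
Rows 3 and 4 agree on C3; apply C3→C4 and equate their C4 entries.
Rows 1 and 2 agree on C1; apply C1→C5 and equate their C5 entries.
Rows 1 and 3 agree on C1; apply C1→C5 and equate their C5 entries.
Rows 1 and 2 agree on C5; apply C5→C3 and equate their C3 entries.
Rows 1 and 3 agree on C5; apply C5→C3 and equate their C3 entries.
Rows 1 and 2 agree on C3, C5; apply C3, C5→C1, C4 and equate their C1, C4 entries.
Row 1 is now all distinguished symbols — the join is lossless.

Yes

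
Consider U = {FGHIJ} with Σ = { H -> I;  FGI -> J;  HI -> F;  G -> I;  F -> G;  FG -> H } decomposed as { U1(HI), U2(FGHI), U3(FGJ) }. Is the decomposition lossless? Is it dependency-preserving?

Lossless test (chase): Rows 1 and 2 agree on HI; apply HI→F and equate their F entries. Rows 2 and 3 agree on G; apply G→I and equate their I entries. Rows 1 and 2 agree on F; apply F→G and equate their G entries. Rows 1 and 3 agree on FG; apply FG→H and equate their H entries. Rows 1 and 2 agree on FGI; apply FGI→J and equate their J entries. Rows 1 and 3 agree on FGI; apply FGI→J and equate their J entries. Row 1 is now all distinguished symbols — the join is lossless.
Dependency preservation: FGI → J is not contained in any single fragment, but the restricted closure of its left-hand side across the fragments still reaches the right-hand side; the remaining FDs each lie inside some fragment. All dependencies are preserved.

lossless and dependency-preserving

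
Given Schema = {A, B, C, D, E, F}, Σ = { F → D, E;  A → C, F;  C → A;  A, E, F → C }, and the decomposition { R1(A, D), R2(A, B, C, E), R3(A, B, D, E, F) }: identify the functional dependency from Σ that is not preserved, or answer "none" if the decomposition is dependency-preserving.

none

F → D, E lies within R3.
A → C, F: restricted closure across fragments reaches C, F.
C → A lies within R2.
A, E, F → C: restricted closure across fragments reaches C.
Every dependency is enforceable on the fragments, so the decomposition is dependency-preserving.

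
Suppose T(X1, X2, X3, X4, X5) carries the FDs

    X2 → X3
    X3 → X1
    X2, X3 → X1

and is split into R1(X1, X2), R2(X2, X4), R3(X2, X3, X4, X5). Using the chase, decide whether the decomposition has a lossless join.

Chase test. Columns are X1, X2, X3, X4, X5; row i has aⱼ where attribute j ∈ Ri, else bᵢⱼ.
Initial tableau (one row per fragment):
  row 1: a1 a2 b13 b14 b15
  row 2: b21 a2 b23 a4 b25
  row 3: b31 a2 a3 a4 a5
Rows 1 and 2 agree on X2; apply X2→X3 and equate their X3 entries.
Rows 1 and 3 agree on X2; apply X2→X3 and equate their X3 entries.
Rows 1 and 2 agree on X3; apply X3→X1 and equate their X1 entries.
Rows 1 and 3 agree on X3; apply X3→X1 and equate their X1 entries.
Row 3 is now all distinguished symbols — the join is lossless.

Yes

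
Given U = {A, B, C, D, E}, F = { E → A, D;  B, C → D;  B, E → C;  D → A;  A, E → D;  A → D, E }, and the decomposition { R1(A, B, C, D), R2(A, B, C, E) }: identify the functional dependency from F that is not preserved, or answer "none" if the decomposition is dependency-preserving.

none

E → A, D: restricted closure across fragments reaches A, D.
B, C → D lies within R1.
B, E → C lies within R2.
D → A lies within R1.
A, E → D: restricted closure across fragments reaches D.
A → D, E: restricted closure across fragments reaches D, E.
Every dependency is enforceable on the fragments, so the decomposition is dependency-preserving.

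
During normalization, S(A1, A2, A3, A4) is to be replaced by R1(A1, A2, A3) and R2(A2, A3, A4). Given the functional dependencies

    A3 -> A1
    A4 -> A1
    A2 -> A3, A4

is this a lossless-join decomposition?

Yes

Common attributes: R1 ∩ R2 = {A2, A3}.
Closure of {A2, A3}: A3 → A1 applies, adding A1; A2 → A3, A4 applies, adding A4. So (A2, A3)⁺ = {A1, A2, A3, A4}.
This closure contains every attribute of R1, so R1 ∩ R2 → R1. The join is lossless.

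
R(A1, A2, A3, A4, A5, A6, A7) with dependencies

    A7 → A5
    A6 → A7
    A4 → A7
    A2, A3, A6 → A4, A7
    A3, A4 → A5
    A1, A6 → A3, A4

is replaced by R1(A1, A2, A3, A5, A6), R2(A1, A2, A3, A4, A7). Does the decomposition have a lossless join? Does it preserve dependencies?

Lossless test: (A1, A2, A3)⁺ = {A1, A2, A3}, which is a superkey of neither fragment — lossy.
Dependency preservation: the restricted closure of {A7} across the fragments never reaches {A5}, so A7 → A5 cannot be enforced without a join — not preserved.

lossy and not dependency-preserving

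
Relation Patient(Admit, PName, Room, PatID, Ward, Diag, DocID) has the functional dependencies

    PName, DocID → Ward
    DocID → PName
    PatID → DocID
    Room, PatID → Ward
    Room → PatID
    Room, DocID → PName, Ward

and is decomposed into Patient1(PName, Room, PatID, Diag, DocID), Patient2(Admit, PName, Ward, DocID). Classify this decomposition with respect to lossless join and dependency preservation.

Lossless test: (PName, DocID)⁺ = {PName, Ward, DocID}, which is a superkey of neither fragment — lossy.
Dependency preservation: Room, PatID → Ward; Room, DocID → PName, Ward are not contained in any single fragment, but the restricted closure of each left-hand side across the fragments still reaches the right-hand side; the remaining FDs each lie inside some fragment. All dependencies are preserved.

lossy but dependency-preserving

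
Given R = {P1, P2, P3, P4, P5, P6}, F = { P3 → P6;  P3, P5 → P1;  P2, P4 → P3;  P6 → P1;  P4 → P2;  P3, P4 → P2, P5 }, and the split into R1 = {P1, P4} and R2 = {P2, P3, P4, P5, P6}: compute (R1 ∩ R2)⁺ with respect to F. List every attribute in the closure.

P1, P2, P3, P4, P5, P6

R1 ∩ R2 = {P4}.
P4 → P2 applies, adding P2
P2, P4 → P3 applies, adding P3
P3, P4 → P2, P5 applies, adding P5
P3 → P6 applies, adding P6
P3, P5 → P1 applies, adding P1
Closure: {P1, P2, P3, P4, P5, P6}.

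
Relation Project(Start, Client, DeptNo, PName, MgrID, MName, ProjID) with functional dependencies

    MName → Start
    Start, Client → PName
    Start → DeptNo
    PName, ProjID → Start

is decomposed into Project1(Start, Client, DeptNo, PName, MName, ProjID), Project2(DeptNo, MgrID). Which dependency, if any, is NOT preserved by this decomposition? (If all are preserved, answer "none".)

none

MName → Start lies within Project1.
Start, Client → PName lies within Project1.
Start → DeptNo lies within Project1.
PName, ProjID → Start lies within Project1.
Every dependency is enforceable on the fragments, so the decomposition is dependency-preserving.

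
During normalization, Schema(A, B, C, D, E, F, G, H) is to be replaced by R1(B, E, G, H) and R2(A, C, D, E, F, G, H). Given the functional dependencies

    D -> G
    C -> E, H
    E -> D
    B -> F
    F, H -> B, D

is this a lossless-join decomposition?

No

Common attributes: R1 ∩ R2 = {E, G, H}.
Closure of {E, G, H}: E → D applies, adding D. So (E, G, H)⁺ = {D, E, G, H}.
The closure contains neither all of R1 = {B, E, G, H} nor all of R2 = {A, C, D, E, F, G, H}, so the common attributes are not a superkey of either fragment. The join is lossy.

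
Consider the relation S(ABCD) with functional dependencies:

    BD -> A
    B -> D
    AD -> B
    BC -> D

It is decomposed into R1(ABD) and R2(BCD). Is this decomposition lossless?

Common attributes: R1 ∩ R2 = {BD}.
Closure of {BD}: BD → A applies, adding A. So (BD)⁺ = {ABD}.
This closure contains every attribute of R1, so R1 ∩ R2 → R1. The join is lossless.

Yes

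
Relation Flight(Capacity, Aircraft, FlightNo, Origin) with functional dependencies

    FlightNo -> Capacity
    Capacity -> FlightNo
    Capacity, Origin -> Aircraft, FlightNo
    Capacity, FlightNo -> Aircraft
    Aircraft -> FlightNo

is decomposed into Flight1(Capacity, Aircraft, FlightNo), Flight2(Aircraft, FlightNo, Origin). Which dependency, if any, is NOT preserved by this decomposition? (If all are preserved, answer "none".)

none

FlightNo → Capacity lies within Flight1.
Capacity → FlightNo lies within Flight1.
Capacity, Origin → Aircraft, FlightNo: restricted closure across fragments reaches Aircraft, FlightNo.
Capacity, FlightNo → Aircraft lies within Flight1.
Aircraft → FlightNo lies within Flight1.
Every dependency is enforceable on the fragments, so the decomposition is dependency-preserving.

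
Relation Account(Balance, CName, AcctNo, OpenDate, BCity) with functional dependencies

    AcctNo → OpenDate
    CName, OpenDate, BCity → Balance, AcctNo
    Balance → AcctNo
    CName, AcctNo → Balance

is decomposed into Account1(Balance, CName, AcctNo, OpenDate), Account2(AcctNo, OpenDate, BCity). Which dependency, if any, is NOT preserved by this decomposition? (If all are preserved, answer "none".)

Check CName, OpenDate, BCity → Balance, AcctNo: no single fragment contains all of {Balance, CName, AcctNo, OpenDate, BCity}, and the restricted closure of {CName, OpenDate, BCity} across the fragments never reaches {Balance, AcctNo}.
AcctNo → OpenDate is preserved.
Balance → AcctNo is preserved.
CName, AcctNo → Balance is preserved.

CName, OpenDate, BCity → Balance, AcctNo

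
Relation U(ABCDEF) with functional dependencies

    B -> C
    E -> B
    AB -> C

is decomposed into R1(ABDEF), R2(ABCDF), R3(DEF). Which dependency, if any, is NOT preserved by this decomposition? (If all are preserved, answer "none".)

none

B → C lies within R2.
E → B lies within R1.
AB → C lies within R2.
Every dependency is enforceable on the fragments, so the decomposition is dependency-preserving.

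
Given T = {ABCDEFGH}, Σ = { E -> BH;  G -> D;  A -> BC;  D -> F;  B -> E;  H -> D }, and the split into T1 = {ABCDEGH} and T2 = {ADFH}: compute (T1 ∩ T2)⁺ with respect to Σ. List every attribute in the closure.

T1 ∩ T2 = {ADH}.
A → BC applies, adding BC
D → F applies, adding F
B → E applies, adding E
Closure: {ABCDEFH}.

ABCDEFH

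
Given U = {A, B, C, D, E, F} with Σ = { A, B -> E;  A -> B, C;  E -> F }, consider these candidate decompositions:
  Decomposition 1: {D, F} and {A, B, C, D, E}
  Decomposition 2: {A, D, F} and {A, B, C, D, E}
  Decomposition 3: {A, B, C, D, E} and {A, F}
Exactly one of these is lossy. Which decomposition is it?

Decomposition 1: common = {D}, closure = {D} → lossy.
Decomposition 2: common = {A, D}, closure = {A, B, C, D, E, F} → lossless.
Decomposition 3: common = {A}, closure = {A, B, C, E, F} → lossless.

Decomposition 1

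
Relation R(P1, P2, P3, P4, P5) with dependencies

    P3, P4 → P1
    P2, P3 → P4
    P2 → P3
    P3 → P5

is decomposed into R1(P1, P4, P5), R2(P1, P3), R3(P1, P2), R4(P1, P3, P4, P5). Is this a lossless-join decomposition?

No

Chase test. Columns are P1, P2, P3, P4, P5; row i has aⱼ where attribute j ∈ Ri, else bᵢⱼ.
Initial tableau (one row per fragment):
  row 1: a1 b12 b13 a4 a5
  row 2: a1 b22 a3 b24 b25
  row 3: a1 a2 b33 b34 b35
  row 4: a1 b42 a3 a4 a5
Rows 2 and 4 agree on P3; apply P3→P5 and equate their P5 entries.
No row becomes fully distinguished — the join is lossy.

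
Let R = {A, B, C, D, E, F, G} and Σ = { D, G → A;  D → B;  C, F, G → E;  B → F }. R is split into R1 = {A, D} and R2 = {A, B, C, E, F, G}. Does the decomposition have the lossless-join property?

No

Common attributes: R1 ∩ R2 = {A}.
No dependency enlarges {A}, so (A)⁺ = {A}.
The closure contains neither all of R1 = {A, D} nor all of R2 = {A, B, C, E, F, G}, so the common attributes are not a superkey of either fragment. The join is lossy.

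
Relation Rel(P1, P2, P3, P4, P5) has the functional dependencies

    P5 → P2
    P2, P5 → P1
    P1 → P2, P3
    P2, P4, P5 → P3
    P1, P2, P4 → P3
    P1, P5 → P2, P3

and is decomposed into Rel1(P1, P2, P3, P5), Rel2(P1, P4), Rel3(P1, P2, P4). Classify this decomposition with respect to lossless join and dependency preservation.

lossy but dependency-preserving

Lossless test (chase): Rows 1 and 2 agree on P1; apply P1→P2, P3 and equate their P2, P3 entries. Rows 1 and 3 agree on P1; apply P1→P2, P3 and equate their P2, P3 entries. No row becomes fully distinguished — the join is lossy.
Dependency preservation: P2, P4, P5 → P3; P1, P2, P4 → P3 are not contained in any single fragment, but the restricted closure of each left-hand side across the fragments still reaches the right-hand side; the remaining FDs each lie inside some fragment. All dependencies are preserved.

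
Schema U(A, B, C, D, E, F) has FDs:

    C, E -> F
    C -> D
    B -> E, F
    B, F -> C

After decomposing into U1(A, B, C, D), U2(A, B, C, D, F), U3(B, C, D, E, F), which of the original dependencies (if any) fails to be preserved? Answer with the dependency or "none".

none

C, E → F lies within U3.
C → D lies within U1.
B → E, F lies within U3.
B, F → C lies within U2.
Every dependency is enforceable on the fragments, so the decomposition is dependency-preserving.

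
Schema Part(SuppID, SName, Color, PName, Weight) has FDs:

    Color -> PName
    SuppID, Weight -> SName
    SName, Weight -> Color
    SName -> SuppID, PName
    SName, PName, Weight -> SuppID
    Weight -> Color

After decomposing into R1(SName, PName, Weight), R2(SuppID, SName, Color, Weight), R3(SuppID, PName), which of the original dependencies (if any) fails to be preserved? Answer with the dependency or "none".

Color -> PName

Check Color → PName: no single fragment contains all of {Color, PName}, and the restricted closure of {Color} across the fragments never reaches {PName}.
SuppID, Weight → SName is preserved.
SName, Weight → Color is preserved.
SName → SuppID, PName is preserved.
SName, PName, Weight → SuppID is preserved.
Weight → Color is preserved.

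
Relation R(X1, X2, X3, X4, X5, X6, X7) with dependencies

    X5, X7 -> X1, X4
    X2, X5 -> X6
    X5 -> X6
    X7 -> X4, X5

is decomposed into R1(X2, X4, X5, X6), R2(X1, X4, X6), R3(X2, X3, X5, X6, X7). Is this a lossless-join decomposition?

No

Chase test. Columns are X1, X2, X3, X4, X5, X6, X7; row i has aⱼ where attribute j ∈ Ri, else bᵢⱼ.
Initial tableau (one row per fragment):
  row 1: b11 a2 b13 a4 a5 a6 b17
  row 2: a1 b22 b23 a4 b25 a6 b27
  row 3: b31 a2 a3 b34 a5 a6 a7
No row becomes fully distinguished — the join is lossy.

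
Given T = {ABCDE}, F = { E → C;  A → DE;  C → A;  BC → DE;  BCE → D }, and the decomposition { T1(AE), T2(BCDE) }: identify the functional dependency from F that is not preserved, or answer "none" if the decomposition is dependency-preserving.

E → C lies within T2.
A → DE: restricted closure across fragments reaches DE.
C → A: restricted closure across fragments reaches A.
BC → DE lies within T2.
BCE → D lies within T2.
Every dependency is enforceable on the fragments, so the decomposition is dependency-preserving.

none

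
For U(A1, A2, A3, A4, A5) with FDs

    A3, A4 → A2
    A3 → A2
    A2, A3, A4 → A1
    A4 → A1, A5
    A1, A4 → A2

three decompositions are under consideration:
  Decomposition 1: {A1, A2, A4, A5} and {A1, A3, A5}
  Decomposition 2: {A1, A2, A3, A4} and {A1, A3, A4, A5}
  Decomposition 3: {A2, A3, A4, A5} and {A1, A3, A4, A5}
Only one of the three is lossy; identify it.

Decomposition 1

Decomposition 1: common = {A1, A5}, closure = {A1, A5} → lossy.
Decomposition 2: common = {A1, A3, A4}, closure = {A1, A2, A3, A4, A5} → lossless.
Decomposition 3: common = {A3, A4, A5}, closure = {A1, A2, A3, A4, A5} → lossless.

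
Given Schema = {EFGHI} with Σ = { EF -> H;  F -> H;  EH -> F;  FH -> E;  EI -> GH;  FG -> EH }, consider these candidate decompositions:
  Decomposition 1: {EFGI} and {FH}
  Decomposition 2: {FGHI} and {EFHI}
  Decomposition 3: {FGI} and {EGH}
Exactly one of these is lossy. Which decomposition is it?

Decomposition 3

Decomposition 1: common = {F}, closure = {EFH} → lossless.
Decomposition 2: common = {FHI}, closure = {EFGHI} → lossless.
Decomposition 3: common = {G}, closure = {G} → lossy.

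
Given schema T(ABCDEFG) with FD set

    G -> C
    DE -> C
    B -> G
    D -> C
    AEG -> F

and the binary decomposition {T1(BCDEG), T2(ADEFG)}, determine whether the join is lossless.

Common attributes: T1 ∩ T2 = {DEG}.
Closure of {DEG}: G → C applies, adding C. So (DEG)⁺ = {CDEG}.
The closure contains neither all of T1 = {BCDEG} nor all of T2 = {ADEFG}, so the common attributes are not a superkey of either fragment. The join is lossy.

No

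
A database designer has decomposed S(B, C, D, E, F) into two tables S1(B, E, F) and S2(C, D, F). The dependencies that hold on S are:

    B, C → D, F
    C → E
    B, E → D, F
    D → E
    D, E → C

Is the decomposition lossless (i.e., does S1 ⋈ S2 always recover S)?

Common attributes: S1 ∩ S2 = {F}.
No dependency enlarges {F}, so (F)⁺ = {F}.
The closure contains neither all of S1 = {B, E, F} nor all of S2 = {C, D, F}, so the common attributes are not a superkey of either fragment. The join is lossy.

No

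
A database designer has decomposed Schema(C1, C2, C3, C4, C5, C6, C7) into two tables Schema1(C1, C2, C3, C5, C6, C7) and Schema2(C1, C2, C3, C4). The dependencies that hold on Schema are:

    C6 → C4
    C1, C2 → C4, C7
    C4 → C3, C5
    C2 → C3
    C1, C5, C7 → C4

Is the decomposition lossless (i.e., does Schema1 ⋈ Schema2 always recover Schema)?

Yes

Common attributes: Schema1 ∩ Schema2 = {C1, C2, C3}.
Closure of {C1, C2, C3}: C1, C2 → C4, C7 applies, adding C4, C7; C4 → C3, C5 applies, adding C5. So (C1, C2, C3)⁺ = {C1, C2, C3, C4, C5, C7}.
This closure contains every attribute of Schema2, so Schema1 ∩ Schema2 → Schema2. The join is lossless.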